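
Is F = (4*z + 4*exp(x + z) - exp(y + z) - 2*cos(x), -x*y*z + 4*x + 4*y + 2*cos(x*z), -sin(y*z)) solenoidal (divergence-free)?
No, ∇·F = -x*z - y*cos(y*z) + 4*exp(x + z) + 2*sin(x) + 4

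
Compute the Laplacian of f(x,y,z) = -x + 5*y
0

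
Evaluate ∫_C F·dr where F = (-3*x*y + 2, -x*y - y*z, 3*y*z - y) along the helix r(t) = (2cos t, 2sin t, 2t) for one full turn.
-44*pi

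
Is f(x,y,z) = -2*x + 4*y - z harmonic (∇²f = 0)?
Yes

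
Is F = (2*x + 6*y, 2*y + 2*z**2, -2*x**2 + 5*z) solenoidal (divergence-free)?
No, ∇·F = 9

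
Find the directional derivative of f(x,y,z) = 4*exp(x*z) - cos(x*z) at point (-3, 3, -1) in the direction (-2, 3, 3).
-7*sqrt(22)*(sin(3) + 4*exp(3))/22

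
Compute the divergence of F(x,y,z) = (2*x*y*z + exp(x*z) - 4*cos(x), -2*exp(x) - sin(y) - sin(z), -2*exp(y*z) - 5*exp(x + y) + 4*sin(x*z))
4*x*cos(x*z) + 2*y*z - 2*y*exp(y*z) + z*exp(x*z) + 4*sin(x) - cos(y)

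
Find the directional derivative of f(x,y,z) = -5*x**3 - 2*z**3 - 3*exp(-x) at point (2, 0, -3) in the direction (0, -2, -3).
162*sqrt(13)/13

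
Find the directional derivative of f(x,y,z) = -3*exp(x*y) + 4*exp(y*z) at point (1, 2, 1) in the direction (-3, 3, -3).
-sqrt(3)*exp(2)/3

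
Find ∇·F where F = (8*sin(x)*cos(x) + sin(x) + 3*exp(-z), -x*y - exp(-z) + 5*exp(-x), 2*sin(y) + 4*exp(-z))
-x + cos(x) + 8*cos(2*x) - 4*exp(-z)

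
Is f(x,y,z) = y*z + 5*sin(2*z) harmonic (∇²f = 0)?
No, ∇²f = -20*sin(2*z)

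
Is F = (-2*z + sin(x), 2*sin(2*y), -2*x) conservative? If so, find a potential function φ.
Yes, F is conservative. φ = -2*x*z - cos(x) - cos(2*y)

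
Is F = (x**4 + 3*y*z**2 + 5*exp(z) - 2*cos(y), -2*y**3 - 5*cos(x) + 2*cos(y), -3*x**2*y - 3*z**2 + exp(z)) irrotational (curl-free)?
No, ∇×F = (-3*x**2, 6*x*y + 6*y*z + 5*exp(z), -3*z**2 + 5*sin(x) - 2*sin(y))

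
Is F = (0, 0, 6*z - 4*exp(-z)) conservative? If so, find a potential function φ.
Yes, F is conservative. φ = 3*z**2 + 4*exp(-z)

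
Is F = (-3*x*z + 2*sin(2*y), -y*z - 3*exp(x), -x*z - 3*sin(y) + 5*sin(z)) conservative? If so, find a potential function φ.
No, ∇×F = (y - 3*cos(y), -3*x + z, -3*exp(x) - 4*cos(2*y)) ≠ 0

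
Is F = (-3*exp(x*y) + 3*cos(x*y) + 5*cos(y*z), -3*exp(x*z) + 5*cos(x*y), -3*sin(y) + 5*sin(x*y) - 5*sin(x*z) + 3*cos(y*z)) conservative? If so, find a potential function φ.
No, ∇×F = (3*x*exp(x*z) + 5*x*cos(x*y) - 3*z*sin(y*z) - 3*cos(y), -5*y*sin(y*z) - 5*y*cos(x*y) + 5*z*cos(x*z), 3*x*exp(x*y) + 3*x*sin(x*y) - 5*y*sin(x*y) - 3*z*exp(x*z) + 5*z*sin(y*z)) ≠ 0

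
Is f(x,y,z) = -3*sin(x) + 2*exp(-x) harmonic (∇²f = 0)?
No, ∇²f = 3*sin(x) + 2*exp(-x)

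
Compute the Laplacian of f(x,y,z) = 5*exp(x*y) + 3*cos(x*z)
5*x**2*exp(x*y) - 3*x**2*cos(x*z) + 5*y**2*exp(x*y) - 3*z**2*cos(x*z)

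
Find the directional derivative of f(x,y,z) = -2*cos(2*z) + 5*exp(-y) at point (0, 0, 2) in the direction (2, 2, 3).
2*sqrt(17)*(-5 + 6*sin(4))/17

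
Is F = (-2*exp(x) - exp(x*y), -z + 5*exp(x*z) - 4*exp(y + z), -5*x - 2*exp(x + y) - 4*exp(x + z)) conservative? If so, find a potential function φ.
No, ∇×F = (-5*x*exp(x*z) - 2*exp(x + y) + 4*exp(y + z) + 1, 2*exp(x + y) + 4*exp(x + z) + 5, x*exp(x*y) + 5*z*exp(x*z)) ≠ 0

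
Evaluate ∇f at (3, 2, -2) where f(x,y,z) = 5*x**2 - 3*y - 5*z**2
(30, -3, 20)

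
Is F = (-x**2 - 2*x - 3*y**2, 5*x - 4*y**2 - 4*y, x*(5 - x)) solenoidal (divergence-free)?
No, ∇·F = -2*x - 8*y - 6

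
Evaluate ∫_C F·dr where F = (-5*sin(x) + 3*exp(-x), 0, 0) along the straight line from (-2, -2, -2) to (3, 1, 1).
5*cos(3) - 3*exp(-3) - 5*cos(2) + 3*exp(2)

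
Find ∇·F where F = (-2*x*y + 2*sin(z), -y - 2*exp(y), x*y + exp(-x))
-2*y - 2*exp(y) - 1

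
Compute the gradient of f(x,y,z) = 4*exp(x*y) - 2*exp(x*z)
(4*y*exp(x*y) - 2*z*exp(x*z), 4*x*exp(x*y), -2*x*exp(x*z))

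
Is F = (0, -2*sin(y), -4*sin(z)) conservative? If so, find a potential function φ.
Yes, F is conservative. φ = 2*cos(y) + 4*cos(z)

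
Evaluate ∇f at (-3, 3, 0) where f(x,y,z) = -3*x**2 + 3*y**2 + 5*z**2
(18, 18, 0)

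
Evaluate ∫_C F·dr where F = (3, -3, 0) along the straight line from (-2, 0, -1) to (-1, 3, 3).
-6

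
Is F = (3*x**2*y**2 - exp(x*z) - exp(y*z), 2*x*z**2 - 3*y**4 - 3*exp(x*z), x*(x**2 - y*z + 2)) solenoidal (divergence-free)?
No, ∇·F = 6*x*y**2 - x*y - 12*y**3 - z*exp(x*z)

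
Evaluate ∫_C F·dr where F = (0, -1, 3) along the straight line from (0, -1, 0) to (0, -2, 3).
10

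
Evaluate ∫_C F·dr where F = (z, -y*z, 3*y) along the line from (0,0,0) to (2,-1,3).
-5/2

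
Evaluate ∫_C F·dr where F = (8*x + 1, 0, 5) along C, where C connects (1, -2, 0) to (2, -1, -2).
3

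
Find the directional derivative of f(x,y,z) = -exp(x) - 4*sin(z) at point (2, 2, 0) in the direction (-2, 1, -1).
sqrt(6)*(2 + exp(2))/3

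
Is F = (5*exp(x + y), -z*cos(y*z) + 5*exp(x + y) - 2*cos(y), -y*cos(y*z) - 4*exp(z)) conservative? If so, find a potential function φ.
Yes, F is conservative. φ = -4*exp(z) + 5*exp(x + y) - 2*sin(y) - sin(y*z)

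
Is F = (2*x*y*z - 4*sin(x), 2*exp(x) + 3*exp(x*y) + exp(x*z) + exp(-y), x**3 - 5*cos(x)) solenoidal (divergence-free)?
No, ∇·F = 3*x*exp(x*y) + 2*y*z - 4*cos(x) - exp(-y)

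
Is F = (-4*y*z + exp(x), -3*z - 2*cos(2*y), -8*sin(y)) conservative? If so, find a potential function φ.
No, ∇×F = (3 - 8*cos(y), -4*y, 4*z) ≠ 0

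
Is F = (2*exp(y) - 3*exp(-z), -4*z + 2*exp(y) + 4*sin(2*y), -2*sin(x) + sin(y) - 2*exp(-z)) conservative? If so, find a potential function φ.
No, ∇×F = (cos(y) + 4, 2*cos(x) + 3*exp(-z), -2*exp(y)) ≠ 0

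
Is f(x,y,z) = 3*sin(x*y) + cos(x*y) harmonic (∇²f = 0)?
No, ∇²f = (-x**2 - y**2)*(3*sin(x*y) + cos(x*y))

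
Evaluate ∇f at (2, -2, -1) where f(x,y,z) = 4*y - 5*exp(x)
(-5*exp(2), 4, 0)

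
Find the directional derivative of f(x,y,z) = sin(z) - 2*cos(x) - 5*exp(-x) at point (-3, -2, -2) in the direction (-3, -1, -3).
3*sqrt(19)*(-5*exp(3) + 2*sin(3) - cos(2))/19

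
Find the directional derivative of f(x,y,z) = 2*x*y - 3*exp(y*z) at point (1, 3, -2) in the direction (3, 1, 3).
sqrt(19)*(-21 + 20*exp(6))*exp(-6)/19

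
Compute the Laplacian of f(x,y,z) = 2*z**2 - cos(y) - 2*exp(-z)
cos(y) + 4 - 2*exp(-z)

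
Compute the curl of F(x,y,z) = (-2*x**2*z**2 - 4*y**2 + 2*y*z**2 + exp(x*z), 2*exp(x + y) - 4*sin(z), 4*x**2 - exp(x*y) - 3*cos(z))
(-x*exp(x*y) + 4*cos(z), -4*x**2*z + x*exp(x*z) - 8*x + 4*y*z + y*exp(x*y), 8*y - 2*z**2 + 2*exp(x + y))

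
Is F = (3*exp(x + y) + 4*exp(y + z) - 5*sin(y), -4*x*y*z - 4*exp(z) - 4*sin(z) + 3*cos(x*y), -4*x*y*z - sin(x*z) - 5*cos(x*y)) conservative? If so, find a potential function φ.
No, ∇×F = (4*x*y - 4*x*z + 5*x*sin(x*y) + 4*exp(z) + 4*cos(z), 4*y*z - 5*y*sin(x*y) + z*cos(x*z) + 4*exp(y + z), -4*y*z - 3*y*sin(x*y) - 3*exp(x + y) - 4*exp(y + z) + 5*cos(y)) ≠ 0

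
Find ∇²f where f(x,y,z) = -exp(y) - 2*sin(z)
-exp(y) + 2*sin(z)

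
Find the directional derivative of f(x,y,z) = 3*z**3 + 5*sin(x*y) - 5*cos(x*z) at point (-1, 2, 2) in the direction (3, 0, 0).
10*sqrt(2)*cos(pi/4 + 2)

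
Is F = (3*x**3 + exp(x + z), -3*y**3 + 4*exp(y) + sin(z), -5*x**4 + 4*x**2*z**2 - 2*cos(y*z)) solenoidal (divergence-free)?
No, ∇·F = 8*x**2*z + 9*x**2 - 9*y**2 + 2*y*sin(y*z) + 4*exp(y) + exp(x + z)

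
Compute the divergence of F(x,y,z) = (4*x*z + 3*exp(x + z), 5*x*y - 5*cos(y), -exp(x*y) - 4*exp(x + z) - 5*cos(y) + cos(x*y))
5*x + 4*z - exp(x + z) + 5*sin(y)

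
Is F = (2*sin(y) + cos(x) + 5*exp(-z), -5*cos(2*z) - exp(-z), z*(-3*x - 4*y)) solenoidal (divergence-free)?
No, ∇·F = -3*x - 4*y - sin(x)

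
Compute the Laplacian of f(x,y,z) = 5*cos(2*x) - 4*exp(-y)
-20*cos(2*x) - 4*exp(-y)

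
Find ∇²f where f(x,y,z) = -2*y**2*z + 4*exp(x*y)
4*x**2*exp(x*y) + 4*y**2*exp(x*y) - 4*z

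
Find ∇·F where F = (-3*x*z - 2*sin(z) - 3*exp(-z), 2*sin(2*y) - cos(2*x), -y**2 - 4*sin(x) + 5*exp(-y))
-3*z + 4*cos(2*y)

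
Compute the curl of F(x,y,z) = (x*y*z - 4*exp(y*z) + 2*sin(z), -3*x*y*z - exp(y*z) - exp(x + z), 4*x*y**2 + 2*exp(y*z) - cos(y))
(11*x*y + y*exp(y*z) + 2*z*exp(y*z) + exp(x + z) + sin(y), x*y - 4*y**2 - 4*y*exp(y*z) + 2*cos(z), -x*z - 3*y*z + 4*z*exp(y*z) - exp(x + z))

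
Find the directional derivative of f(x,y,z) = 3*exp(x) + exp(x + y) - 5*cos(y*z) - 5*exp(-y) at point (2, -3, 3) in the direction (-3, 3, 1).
3*sqrt(19)*(-3*exp(2) - 10*sin(9) + 5*exp(3))/19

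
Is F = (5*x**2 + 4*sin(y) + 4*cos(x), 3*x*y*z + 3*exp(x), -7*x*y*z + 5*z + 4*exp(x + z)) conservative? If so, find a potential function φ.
No, ∇×F = (x*(-3*y - 7*z), 7*y*z - 4*exp(x + z), 3*y*z + 3*exp(x) - 4*cos(y)) ≠ 0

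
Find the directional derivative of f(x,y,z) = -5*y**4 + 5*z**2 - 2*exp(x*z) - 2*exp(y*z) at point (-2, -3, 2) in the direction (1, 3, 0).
2*sqrt(10)*(-exp(2) - 3 + 405*exp(6))*exp(-6)/5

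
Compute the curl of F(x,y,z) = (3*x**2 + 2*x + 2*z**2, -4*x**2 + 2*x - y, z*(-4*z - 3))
(0, 4*z, 2 - 8*x)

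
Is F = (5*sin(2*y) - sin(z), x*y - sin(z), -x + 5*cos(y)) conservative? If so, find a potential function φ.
No, ∇×F = (-5*sin(y) + cos(z), 1 - cos(z), y - 10*cos(2*y)) ≠ 0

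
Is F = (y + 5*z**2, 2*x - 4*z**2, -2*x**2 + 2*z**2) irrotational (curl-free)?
No, ∇×F = (8*z, 4*x + 10*z, 1)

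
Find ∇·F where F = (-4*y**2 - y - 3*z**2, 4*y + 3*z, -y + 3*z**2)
6*z + 4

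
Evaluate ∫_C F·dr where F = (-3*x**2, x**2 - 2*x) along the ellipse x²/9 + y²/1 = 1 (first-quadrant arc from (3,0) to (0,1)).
33 - 3*pi/2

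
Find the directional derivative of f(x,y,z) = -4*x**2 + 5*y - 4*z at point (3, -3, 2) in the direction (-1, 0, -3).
18*sqrt(10)/5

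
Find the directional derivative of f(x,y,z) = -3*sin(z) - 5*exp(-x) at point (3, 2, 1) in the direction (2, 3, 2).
2*sqrt(17)*(-3*exp(3)*cos(1) + 5)*exp(-3)/17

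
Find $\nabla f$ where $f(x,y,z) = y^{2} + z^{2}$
(0, 2*y, 2*z)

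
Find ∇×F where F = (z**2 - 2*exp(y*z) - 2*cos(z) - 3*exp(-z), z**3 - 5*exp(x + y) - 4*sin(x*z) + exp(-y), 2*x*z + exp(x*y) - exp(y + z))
(x*exp(x*y) + 4*x*cos(x*z) - 3*z**2 - exp(y + z), -y*exp(x*y) - 2*y*exp(y*z) + 2*sin(z) + 3*exp(-z), 2*z*exp(y*z) - 4*z*cos(x*z) - 5*exp(x + y))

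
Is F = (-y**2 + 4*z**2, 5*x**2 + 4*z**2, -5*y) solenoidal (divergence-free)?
Yes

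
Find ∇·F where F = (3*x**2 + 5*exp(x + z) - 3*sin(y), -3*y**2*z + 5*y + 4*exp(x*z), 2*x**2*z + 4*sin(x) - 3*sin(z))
2*x**2 + 6*x - 6*y*z + 5*exp(x + z) - 3*cos(z) + 5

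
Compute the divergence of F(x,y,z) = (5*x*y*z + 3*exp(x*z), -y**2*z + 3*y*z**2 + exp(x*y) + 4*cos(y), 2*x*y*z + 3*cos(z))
2*x*y + x*exp(x*y) + 3*y*z + 3*z**2 + 3*z*exp(x*z) - 4*sin(y) - 3*sin(z)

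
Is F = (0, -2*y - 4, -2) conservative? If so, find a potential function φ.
Yes, F is conservative. φ = -y**2 - 4*y - 2*z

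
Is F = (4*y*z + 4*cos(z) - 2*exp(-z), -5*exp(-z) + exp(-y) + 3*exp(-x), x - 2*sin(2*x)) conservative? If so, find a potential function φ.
No, ∇×F = (-5*exp(-z), 4*y - 4*sin(z) + 4*cos(2*x) - 1 + 2*exp(-z), -4*z - 3*exp(-x)) ≠ 0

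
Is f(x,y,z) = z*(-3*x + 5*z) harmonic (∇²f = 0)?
No, ∇²f = 10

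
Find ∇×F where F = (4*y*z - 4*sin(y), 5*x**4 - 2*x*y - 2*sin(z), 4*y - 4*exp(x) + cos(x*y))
(-x*sin(x*y) + 2*cos(z) + 4, y*sin(x*y) + 4*y + 4*exp(x), 20*x**3 - 2*y - 4*z + 4*cos(y))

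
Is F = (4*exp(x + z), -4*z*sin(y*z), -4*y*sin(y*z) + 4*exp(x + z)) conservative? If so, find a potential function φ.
Yes, F is conservative. φ = 4*exp(x + z) + 4*cos(y*z)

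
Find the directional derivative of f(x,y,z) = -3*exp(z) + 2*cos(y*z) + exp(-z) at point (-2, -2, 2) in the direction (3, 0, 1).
-sqrt(10)*(4*exp(2)*sin(4) + 1 + 3*exp(4))*exp(-2)/10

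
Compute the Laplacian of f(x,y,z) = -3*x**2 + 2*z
-6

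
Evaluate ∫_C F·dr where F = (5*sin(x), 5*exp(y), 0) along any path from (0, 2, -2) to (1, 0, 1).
-5*exp(2) - 5*cos(1) + 10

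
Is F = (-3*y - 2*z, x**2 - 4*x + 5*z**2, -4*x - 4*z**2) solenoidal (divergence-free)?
No, ∇·F = -8*z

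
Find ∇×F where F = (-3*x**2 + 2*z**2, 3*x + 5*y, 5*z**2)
(0, 4*z, 3)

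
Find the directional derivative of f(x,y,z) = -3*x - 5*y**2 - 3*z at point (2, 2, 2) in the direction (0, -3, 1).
57*sqrt(10)/10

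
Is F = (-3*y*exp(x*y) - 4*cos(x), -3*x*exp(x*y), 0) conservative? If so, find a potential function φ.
Yes, F is conservative. φ = -3*exp(x*y) - 4*sin(x)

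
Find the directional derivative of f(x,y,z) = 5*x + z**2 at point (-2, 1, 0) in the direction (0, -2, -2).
0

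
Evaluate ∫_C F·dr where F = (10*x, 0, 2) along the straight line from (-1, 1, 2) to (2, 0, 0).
11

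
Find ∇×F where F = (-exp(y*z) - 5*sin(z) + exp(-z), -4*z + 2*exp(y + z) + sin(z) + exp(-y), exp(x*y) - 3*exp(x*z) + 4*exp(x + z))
(x*exp(x*y) - 2*exp(y + z) - cos(z) + 4, -y*exp(x*y) - y*exp(y*z) + 3*z*exp(x*z) - 4*exp(x + z) - 5*cos(z) - exp(-z), z*exp(y*z))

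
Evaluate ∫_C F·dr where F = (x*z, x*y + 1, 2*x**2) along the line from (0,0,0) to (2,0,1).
4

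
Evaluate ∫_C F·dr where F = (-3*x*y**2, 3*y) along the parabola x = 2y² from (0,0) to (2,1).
-5/2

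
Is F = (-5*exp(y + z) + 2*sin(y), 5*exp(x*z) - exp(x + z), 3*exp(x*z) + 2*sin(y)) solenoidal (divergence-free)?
No, ∇·F = 3*x*exp(x*z)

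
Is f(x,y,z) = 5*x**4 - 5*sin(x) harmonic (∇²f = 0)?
No, ∇²f = 60*x**2 + 5*sin(x)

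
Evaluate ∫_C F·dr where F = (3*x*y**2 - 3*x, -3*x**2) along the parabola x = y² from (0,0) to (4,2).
104/5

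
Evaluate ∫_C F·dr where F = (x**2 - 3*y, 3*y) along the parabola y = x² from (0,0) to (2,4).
56/3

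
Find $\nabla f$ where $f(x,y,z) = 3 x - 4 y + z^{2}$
(3, -4, 2*z)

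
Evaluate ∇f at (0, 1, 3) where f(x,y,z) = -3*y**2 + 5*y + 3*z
(0, -1, 3)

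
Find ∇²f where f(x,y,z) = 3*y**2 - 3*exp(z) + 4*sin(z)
-3*exp(z) - 4*sin(z) + 6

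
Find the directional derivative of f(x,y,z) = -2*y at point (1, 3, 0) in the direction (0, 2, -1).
-4*sqrt(5)/5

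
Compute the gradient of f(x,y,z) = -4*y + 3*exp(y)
(0, 3*exp(y) - 4, 0)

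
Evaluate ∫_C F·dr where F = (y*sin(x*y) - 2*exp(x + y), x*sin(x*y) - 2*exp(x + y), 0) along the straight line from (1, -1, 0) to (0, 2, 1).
-2*exp(2) + cos(1) + 1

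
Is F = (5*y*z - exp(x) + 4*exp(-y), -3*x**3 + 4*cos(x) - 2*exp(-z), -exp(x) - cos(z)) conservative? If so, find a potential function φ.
No, ∇×F = (-2*exp(-z), 5*y + exp(x), -9*x**2 - 5*z - 4*sin(x) + 4*exp(-y)) ≠ 0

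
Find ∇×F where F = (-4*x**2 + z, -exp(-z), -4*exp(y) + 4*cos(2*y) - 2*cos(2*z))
(-4*exp(y) - 8*sin(2*y) - exp(-z), 1, 0)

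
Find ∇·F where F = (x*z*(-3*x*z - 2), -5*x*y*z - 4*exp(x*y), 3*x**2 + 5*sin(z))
-6*x*z**2 - 5*x*z - 4*x*exp(x*y) - 2*z + 5*cos(z)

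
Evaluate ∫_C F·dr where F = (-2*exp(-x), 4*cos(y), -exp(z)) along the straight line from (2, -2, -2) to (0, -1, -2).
-4*sin(1) - 2*exp(-2) + 2 + 4*sin(2)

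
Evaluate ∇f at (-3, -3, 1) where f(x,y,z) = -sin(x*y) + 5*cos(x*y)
(3*cos(9) + 15*sin(9), 3*cos(9) + 15*sin(9), 0)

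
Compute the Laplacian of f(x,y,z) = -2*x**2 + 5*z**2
6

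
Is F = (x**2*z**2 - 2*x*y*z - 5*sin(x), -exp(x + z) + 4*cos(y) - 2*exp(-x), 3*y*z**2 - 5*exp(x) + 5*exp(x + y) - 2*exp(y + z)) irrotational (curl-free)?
No, ∇×F = (3*z**2 + 5*exp(x + y) + exp(x + z) - 2*exp(y + z), 2*x**2*z - 2*x*y + 5*exp(x) - 5*exp(x + y), 2*x*z - exp(x + z) + 2*exp(-x))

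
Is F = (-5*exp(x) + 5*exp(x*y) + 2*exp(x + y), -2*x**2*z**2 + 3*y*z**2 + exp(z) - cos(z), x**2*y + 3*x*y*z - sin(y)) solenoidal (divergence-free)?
No, ∇·F = 3*x*y + 5*y*exp(x*y) + 3*z**2 - 5*exp(x) + 2*exp(x + y)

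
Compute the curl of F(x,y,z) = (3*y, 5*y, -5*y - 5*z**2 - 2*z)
(-5, 0, -3)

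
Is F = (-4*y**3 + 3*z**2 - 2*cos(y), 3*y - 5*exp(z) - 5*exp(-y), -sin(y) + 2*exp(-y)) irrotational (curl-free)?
No, ∇×F = (5*exp(z) - cos(y) - 2*exp(-y), 6*z, 12*y**2 - 2*sin(y))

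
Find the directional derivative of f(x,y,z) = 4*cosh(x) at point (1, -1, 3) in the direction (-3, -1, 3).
-12*sqrt(19)*sinh(1)/19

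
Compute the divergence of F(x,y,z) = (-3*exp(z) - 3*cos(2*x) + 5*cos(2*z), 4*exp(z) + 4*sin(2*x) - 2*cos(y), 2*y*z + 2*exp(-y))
2*y + 6*sin(2*x) + 2*sin(y)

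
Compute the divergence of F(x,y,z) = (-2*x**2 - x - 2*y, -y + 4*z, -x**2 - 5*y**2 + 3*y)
-4*x - 2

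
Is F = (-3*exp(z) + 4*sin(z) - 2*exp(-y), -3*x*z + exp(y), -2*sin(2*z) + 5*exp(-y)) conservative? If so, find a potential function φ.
No, ∇×F = (3*x - 5*exp(-y), -3*exp(z) + 4*cos(z), -3*z - 2*exp(-y)) ≠ 0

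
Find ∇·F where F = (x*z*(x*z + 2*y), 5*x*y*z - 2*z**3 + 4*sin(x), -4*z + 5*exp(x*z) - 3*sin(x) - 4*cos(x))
2*x*z**2 + 5*x*z + 5*x*exp(x*z) + 2*y*z - 4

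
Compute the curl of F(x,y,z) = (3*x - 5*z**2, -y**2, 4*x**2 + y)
(1, -8*x - 10*z, 0)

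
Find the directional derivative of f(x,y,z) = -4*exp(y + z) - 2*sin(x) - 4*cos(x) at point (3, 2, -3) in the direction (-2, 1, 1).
2*sqrt(6)*(E*(cos(3) - 2*sin(3)) - 2)*exp(-1)/3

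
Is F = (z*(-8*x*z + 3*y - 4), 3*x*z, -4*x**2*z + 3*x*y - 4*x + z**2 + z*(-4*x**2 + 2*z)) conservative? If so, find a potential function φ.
Yes, F is conservative. φ = z*(-4*x**2*z + 3*x*y - 4*x + z**2)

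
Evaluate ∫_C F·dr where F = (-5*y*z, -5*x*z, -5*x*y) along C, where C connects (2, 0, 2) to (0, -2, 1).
0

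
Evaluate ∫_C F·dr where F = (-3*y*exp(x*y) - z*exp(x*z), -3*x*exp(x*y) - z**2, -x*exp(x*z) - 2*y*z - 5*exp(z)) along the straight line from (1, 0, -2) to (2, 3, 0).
-3*exp(6) - 3 + 6*exp(-2)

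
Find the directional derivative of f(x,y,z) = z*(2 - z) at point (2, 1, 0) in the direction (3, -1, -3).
-6*sqrt(19)/19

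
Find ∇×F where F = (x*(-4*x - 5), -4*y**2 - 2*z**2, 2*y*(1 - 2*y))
(-8*y + 4*z + 2, 0, 0)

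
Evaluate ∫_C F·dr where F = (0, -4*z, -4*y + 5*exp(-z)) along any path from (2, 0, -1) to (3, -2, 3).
-5*exp(-3) + 5*E + 24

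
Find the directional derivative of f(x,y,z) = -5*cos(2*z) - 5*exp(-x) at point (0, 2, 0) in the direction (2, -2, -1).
10/3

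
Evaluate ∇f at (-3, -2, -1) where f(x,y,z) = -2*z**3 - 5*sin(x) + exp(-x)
(-exp(3) - 5*cos(3), 0, -6)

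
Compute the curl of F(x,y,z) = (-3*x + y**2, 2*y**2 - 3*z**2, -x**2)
(6*z, 2*x, -2*y)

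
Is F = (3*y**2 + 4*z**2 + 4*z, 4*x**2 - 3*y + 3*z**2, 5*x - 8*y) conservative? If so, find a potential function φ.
No, ∇×F = (-6*z - 8, 8*z - 1, 8*x - 6*y) ≠ 0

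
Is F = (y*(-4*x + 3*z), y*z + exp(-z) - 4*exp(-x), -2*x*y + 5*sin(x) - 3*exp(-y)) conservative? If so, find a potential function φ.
No, ∇×F = (-2*x - y + exp(-z) + 3*exp(-y), 5*y - 5*cos(x), 4*x - 3*z + 4*exp(-x)) ≠ 0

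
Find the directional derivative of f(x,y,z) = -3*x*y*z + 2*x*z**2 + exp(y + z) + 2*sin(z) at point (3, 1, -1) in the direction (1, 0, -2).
sqrt(5)*(45 - 4*cos(1))/5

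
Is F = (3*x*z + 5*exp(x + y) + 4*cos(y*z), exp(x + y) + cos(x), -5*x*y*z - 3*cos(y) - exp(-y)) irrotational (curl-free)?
No, ∇×F = (-5*x*z + 3*sin(y) + exp(-y), 3*x + 5*y*z - 4*y*sin(y*z), 4*z*sin(y*z) - 4*exp(x + y) - sin(x))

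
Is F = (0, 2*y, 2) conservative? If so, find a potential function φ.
Yes, F is conservative. φ = y**2 + 2*z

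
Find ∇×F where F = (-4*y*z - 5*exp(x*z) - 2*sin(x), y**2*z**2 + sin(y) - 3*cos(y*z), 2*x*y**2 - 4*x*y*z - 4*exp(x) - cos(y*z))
(4*x*y - 4*x*z - 2*y**2*z - 3*y*sin(y*z) + z*sin(y*z), -5*x*exp(x*z) - 2*y**2 + 4*y*z - 4*y + 4*exp(x), 4*z)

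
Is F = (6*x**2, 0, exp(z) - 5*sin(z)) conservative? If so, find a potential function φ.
Yes, F is conservative. φ = 2*x**3 + exp(z) + 5*cos(z)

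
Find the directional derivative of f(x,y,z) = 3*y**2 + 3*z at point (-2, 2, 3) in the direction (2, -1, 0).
-12*sqrt(5)/5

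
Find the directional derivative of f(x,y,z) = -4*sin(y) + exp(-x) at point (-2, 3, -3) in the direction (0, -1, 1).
2*sqrt(2)*cos(3)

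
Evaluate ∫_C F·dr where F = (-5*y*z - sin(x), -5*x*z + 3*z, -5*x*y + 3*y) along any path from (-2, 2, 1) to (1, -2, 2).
-18 - cos(2) + cos(1)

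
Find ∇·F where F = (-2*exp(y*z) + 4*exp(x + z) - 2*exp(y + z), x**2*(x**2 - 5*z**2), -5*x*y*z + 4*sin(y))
-5*x*y + 4*exp(x + z)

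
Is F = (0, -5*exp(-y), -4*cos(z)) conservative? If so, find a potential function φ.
Yes, F is conservative. φ = -4*sin(z) + 5*exp(-y)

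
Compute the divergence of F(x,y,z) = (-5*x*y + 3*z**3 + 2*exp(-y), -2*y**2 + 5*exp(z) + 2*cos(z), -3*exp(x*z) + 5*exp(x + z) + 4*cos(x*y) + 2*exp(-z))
-3*x*exp(x*z) - 9*y + 5*exp(x + z) - 2*exp(-z)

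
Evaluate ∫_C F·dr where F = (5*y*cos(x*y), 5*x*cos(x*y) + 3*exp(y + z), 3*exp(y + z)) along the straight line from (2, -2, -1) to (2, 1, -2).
5*sin(4) - 3*exp(-3) + 3*exp(-1) + 5*sin(2)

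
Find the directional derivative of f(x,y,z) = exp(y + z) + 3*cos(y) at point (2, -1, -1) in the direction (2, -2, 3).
sqrt(17)*(-6*exp(2)*sin(1) + 1)*exp(-2)/17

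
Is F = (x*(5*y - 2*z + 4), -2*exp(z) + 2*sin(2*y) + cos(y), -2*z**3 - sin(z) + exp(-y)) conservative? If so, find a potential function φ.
No, ∇×F = (2*exp(z) - exp(-y), -2*x, -5*x) ≠ 0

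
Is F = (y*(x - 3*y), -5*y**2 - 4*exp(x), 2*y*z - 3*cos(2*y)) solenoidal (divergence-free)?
No, ∇·F = -7*y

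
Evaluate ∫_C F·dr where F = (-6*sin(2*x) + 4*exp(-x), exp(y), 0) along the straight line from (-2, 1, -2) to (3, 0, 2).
-E - 4*exp(-3) + 1 - 3*cos(4) + 3*cos(6) + 4*exp(2)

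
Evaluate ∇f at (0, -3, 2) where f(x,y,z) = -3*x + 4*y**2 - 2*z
(-3, -24, -2)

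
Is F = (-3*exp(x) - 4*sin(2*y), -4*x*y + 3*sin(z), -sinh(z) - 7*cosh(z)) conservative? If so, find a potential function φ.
No, ∇×F = (-3*cos(z), 0, -4*y + 8*cos(2*y)) ≠ 0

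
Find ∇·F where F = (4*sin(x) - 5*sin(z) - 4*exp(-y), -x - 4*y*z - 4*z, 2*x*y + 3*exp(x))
-4*z + 4*cos(x)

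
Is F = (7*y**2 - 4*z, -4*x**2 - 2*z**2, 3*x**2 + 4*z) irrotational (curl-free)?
No, ∇×F = (4*z, -6*x - 4, -8*x - 14*y)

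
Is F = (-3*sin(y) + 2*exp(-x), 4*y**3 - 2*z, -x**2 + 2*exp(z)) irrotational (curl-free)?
No, ∇×F = (2, 2*x, 3*cos(y))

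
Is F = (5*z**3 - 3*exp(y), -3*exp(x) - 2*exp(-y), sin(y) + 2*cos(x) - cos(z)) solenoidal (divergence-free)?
No, ∇·F = sin(z) + 2*exp(-y)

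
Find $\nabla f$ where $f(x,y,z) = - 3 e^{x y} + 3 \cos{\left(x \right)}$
(-3*y*exp(x*y) - 3*sin(x), -3*x*exp(x*y), 0)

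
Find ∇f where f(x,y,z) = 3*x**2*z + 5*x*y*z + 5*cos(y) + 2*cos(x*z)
(z*(6*x + 5*y - 2*sin(x*z)), 5*x*z - 5*sin(y), x*(3*x + 5*y - 2*sin(x*z)))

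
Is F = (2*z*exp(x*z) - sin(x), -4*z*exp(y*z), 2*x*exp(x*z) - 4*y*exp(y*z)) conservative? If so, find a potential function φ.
Yes, F is conservative. φ = 2*exp(x*z) - 4*exp(y*z) + cos(x)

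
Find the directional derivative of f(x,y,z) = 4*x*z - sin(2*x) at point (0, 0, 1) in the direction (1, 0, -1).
sqrt(2)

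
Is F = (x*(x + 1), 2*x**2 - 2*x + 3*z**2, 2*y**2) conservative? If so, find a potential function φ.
No, ∇×F = (4*y - 6*z, 0, 4*x - 2) ≠ 0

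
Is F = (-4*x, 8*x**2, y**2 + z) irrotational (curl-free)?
No, ∇×F = (2*y, 0, 16*x)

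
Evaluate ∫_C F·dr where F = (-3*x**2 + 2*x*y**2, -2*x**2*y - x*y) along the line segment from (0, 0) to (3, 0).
-27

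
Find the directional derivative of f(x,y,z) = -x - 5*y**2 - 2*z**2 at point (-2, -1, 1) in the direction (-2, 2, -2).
5*sqrt(3)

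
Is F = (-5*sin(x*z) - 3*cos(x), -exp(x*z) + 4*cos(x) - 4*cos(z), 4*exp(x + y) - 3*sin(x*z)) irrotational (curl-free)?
No, ∇×F = (x*exp(x*z) + 4*exp(x + y) - 4*sin(z), -5*x*cos(x*z) + 3*z*cos(x*z) - 4*exp(x + y), -z*exp(x*z) - 4*sin(x))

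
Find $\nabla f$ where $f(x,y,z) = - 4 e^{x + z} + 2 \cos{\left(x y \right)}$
(-2*y*sin(x*y) - 4*exp(x + z), -2*x*sin(x*y), -4*exp(x + z))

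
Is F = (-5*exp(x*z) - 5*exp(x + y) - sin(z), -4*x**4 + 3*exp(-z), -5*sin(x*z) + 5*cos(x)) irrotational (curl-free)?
No, ∇×F = (3*exp(-z), -5*x*exp(x*z) + 5*z*cos(x*z) + 5*sin(x) - cos(z), -16*x**3 + 5*exp(x + y))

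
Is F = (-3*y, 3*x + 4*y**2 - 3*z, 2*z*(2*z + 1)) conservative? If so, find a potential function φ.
No, ∇×F = (3, 0, 6) ≠ 0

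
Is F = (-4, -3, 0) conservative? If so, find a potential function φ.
Yes, F is conservative. φ = -4*x - 3*y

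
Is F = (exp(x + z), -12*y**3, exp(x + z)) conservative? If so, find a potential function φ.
Yes, F is conservative. φ = -3*y**4 + exp(x + z)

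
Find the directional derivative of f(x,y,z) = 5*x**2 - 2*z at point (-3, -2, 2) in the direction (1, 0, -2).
-26*sqrt(5)/5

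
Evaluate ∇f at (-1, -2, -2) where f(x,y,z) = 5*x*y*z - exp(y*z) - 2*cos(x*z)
(20 - 4*sin(2), 10 + 2*exp(4), -2*sin(2) + 10 + 2*exp(4))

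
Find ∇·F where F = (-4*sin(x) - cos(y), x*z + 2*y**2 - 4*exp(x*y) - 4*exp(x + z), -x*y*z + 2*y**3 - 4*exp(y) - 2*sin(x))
-x*y - 4*x*exp(x*y) + 4*y - 4*cos(x)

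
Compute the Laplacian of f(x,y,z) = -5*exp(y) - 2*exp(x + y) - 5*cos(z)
-5*exp(y) - 4*exp(x + y) + 5*cos(z)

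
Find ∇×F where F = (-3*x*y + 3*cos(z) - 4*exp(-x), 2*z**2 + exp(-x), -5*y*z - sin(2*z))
(-9*z, -3*sin(z), 3*x - exp(-x))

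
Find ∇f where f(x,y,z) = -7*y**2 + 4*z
(0, -14*y, 4)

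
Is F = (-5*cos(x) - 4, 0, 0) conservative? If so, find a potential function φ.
Yes, F is conservative. φ = -4*x - 5*sin(x)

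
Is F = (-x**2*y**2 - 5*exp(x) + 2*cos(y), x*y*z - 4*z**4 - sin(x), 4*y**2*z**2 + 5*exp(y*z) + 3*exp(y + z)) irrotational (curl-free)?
No, ∇×F = (-x*y + 8*y*z**2 + 16*z**3 + 5*z*exp(y*z) + 3*exp(y + z), 0, 2*x**2*y + y*z + 2*sin(y) - cos(x))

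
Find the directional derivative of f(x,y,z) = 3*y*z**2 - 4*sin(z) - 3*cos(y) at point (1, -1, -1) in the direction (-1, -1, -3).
3*sqrt(11)*(-7 + sin(1) + 4*cos(1))/11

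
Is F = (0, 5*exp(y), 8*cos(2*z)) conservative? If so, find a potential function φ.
Yes, F is conservative. φ = 5*exp(y) + 4*sin(2*z)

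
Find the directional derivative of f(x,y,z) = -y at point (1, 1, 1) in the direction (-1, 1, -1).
-sqrt(3)/3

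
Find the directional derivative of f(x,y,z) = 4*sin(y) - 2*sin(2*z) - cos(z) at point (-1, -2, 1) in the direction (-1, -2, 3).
sqrt(14)*(3*sin(1) - 20*cos(2))/14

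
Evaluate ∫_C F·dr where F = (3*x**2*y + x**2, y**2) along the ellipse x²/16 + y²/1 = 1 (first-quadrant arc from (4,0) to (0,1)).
-12*pi - 21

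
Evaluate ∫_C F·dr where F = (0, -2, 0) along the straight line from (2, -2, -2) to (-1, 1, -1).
-6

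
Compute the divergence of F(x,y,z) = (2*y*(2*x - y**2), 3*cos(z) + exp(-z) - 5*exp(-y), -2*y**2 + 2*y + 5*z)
4*y + 5 + 5*exp(-y)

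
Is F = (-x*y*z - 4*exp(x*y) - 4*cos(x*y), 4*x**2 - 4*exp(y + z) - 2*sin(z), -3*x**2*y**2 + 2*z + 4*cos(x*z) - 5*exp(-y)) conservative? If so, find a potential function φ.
No, ∇×F = (-6*x**2*y + 4*exp(y + z) + 2*cos(z) + 5*exp(-y), 6*x*y**2 - x*y + 4*z*sin(x*z), x*(z + 4*exp(x*y) - 4*sin(x*y) + 8)) ≠ 0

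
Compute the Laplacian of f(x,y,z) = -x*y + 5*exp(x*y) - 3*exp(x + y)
5*x**2*exp(x*y) + 5*y**2*exp(x*y) - 6*exp(x + y)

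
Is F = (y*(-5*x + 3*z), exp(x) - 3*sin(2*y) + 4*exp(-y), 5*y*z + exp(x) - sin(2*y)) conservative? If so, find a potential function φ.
No, ∇×F = (5*z - 2*cos(2*y), 3*y - exp(x), 5*x - 3*z + exp(x)) ≠ 0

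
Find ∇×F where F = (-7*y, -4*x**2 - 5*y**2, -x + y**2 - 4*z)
(2*y, 1, 7 - 8*x)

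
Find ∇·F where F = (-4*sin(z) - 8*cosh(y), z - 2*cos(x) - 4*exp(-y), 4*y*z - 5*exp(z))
4*y - 5*exp(z) + 4*exp(-y)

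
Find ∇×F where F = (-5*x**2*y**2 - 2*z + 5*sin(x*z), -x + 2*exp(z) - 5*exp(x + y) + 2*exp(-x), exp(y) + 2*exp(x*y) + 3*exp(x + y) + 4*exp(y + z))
(2*x*exp(x*y) + exp(y) - 2*exp(z) + 3*exp(x + y) + 4*exp(y + z), 5*x*cos(x*z) - 2*y*exp(x*y) - 3*exp(x + y) - 2, 10*x**2*y - 5*exp(x + y) - 1 - 2*exp(-x))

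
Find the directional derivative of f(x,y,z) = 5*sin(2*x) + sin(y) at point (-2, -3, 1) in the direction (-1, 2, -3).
sqrt(14)*(cos(3) - 5*cos(4))/7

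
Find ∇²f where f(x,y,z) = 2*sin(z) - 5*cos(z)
-2*sin(z) + 5*cos(z)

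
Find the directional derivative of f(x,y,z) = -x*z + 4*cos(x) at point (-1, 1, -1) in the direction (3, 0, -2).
sqrt(13)*(1 + 12*sin(1))/13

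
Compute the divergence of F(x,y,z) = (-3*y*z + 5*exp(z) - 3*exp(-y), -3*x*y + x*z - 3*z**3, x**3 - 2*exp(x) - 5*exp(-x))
-3*x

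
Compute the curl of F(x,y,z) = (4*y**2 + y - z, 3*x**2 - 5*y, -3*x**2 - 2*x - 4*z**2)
(0, 6*x + 1, 6*x - 8*y - 1)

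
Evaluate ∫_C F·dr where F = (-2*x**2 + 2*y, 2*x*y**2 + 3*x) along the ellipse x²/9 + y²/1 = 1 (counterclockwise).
9*pi/2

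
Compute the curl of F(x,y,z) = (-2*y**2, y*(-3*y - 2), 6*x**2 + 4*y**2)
(8*y, -12*x, 4*y)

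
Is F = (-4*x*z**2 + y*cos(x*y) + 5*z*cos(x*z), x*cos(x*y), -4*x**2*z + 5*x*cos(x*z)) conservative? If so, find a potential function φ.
Yes, F is conservative. φ = -2*x**2*z**2 + sin(x*y) + 5*sin(x*z)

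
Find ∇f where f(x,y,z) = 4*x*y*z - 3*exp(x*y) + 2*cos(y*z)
(y*(4*z - 3*exp(x*y)), 4*x*z - 3*x*exp(x*y) - 2*z*sin(y*z), 2*y*(2*x - sin(y*z)))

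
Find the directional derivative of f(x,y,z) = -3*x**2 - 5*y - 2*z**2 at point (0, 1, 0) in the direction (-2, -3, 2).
15*sqrt(17)/17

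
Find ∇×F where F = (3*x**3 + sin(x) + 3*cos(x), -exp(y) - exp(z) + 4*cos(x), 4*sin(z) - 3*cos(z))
(exp(z), 0, -4*sin(x))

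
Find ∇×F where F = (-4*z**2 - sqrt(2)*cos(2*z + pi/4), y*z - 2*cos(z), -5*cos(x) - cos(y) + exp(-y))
(-y + sin(y) - 2*sin(z) - exp(-y), -8*z - 5*sin(x) + 2*sqrt(2)*sin(2*z + pi/4), 0)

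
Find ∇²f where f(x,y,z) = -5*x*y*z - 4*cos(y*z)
4*(y**2 + z**2)*cos(y*z)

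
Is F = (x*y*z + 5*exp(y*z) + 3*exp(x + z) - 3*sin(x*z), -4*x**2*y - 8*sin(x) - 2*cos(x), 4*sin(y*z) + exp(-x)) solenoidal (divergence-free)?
No, ∇·F = -4*x**2 + y*z + 4*y*cos(y*z) - 3*z*cos(x*z) + 3*exp(x + z)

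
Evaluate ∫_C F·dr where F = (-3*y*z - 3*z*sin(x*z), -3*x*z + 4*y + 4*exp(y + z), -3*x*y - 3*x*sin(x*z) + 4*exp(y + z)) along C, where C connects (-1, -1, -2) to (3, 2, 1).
-18 + 3*cos(3) - 3*cos(2) + 8*sinh(3)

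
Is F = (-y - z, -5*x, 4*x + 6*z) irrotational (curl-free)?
No, ∇×F = (0, -5, -4)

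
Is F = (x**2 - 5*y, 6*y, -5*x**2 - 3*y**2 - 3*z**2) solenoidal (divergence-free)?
No, ∇·F = 2*x - 6*z + 6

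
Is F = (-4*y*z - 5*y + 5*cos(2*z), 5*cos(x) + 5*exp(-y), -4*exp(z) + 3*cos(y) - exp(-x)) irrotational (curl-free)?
No, ∇×F = (-3*sin(y), -4*y - 10*sin(2*z) - exp(-x), 4*z - 5*sin(x) + 5)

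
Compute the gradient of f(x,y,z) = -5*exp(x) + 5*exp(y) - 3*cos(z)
(-5*exp(x), 5*exp(y), 3*sin(z))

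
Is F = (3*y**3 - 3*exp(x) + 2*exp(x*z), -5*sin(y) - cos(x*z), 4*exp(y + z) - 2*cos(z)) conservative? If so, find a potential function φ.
No, ∇×F = (-x*sin(x*z) + 4*exp(y + z), 2*x*exp(x*z), -9*y**2 + z*sin(x*z)) ≠ 0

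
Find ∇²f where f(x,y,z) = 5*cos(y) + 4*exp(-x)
-5*cos(y) + 4*exp(-x)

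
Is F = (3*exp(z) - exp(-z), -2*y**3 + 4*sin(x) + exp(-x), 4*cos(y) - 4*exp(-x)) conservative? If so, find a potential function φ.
No, ∇×F = (-4*sin(y), 3*exp(z) + exp(-z) - 4*exp(-x), 4*cos(x) - exp(-x)) ≠ 0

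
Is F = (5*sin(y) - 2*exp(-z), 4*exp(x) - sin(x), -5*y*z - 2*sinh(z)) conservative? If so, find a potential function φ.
No, ∇×F = (-5*z, 2*exp(-z), 4*exp(x) - cos(x) - 5*cos(y)) ≠ 0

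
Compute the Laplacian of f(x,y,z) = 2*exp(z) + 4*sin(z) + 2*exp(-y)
2*exp(z) - 4*sin(z) + 2*exp(-y)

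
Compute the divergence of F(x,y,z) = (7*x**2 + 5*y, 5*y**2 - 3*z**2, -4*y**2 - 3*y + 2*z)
14*x + 10*y + 2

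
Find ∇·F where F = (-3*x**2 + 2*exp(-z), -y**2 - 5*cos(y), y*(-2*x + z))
-6*x - y + 5*sin(y)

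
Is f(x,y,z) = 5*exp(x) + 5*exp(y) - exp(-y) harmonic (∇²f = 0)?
No, ∇²f = 5*exp(x) + 5*exp(y) - exp(-y)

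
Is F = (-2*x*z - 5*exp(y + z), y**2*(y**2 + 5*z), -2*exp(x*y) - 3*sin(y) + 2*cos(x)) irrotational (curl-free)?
No, ∇×F = (-2*x*exp(x*y) - 5*y**2 - 3*cos(y), -2*x + 2*y*exp(x*y) - 5*exp(y + z) + 2*sin(x), 5*exp(y + z))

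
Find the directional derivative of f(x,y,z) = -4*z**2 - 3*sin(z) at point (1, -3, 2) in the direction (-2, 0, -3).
3*sqrt(13)*(3*cos(2) + 16)/13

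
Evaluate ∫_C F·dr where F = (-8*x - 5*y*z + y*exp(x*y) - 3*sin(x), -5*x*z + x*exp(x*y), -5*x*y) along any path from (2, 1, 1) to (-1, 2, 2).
-2*sinh(2) - 3*cos(2) + 3*cos(1) + 42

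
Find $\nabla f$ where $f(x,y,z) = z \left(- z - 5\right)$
(0, 0, -2*z - 5)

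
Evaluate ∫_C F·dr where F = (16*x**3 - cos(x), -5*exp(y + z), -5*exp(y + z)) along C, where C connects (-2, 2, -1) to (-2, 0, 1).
0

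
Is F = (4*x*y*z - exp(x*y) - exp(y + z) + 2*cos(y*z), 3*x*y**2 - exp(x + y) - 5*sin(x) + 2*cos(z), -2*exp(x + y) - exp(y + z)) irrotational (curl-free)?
No, ∇×F = (-2*exp(x + y) - exp(y + z) + 2*sin(z), 4*x*y - 2*y*sin(y*z) + 2*exp(x + y) - exp(y + z), -4*x*z + x*exp(x*y) + 3*y**2 + 2*z*sin(y*z) - exp(x + y) + exp(y + z) - 5*cos(x))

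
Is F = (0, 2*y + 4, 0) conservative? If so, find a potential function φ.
Yes, F is conservative. φ = y*(y + 4)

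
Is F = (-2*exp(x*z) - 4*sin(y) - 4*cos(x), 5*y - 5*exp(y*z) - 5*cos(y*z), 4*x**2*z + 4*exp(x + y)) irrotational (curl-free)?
No, ∇×F = (5*y*exp(y*z) - 5*y*sin(y*z) + 4*exp(x + y), -8*x*z - 2*x*exp(x*z) - 4*exp(x + y), 4*cos(y))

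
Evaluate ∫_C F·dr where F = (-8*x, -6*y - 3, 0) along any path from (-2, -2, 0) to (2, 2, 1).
-12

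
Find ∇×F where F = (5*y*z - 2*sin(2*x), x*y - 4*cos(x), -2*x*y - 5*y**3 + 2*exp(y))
(-2*x - 15*y**2 + 2*exp(y), 7*y, y - 5*z + 4*sin(x))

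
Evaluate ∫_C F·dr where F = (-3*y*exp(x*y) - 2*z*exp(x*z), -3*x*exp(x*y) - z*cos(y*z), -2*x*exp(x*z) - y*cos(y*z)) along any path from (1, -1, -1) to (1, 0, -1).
-3 + sin(1) + 3*exp(-1)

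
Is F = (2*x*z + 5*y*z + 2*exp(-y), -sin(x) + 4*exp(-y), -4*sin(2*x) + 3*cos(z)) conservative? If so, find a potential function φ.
No, ∇×F = (0, 2*x + 5*y + 8*cos(2*x), -5*z - cos(x) + 2*exp(-y)) ≠ 0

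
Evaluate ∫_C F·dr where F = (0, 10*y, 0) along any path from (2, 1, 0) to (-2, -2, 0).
15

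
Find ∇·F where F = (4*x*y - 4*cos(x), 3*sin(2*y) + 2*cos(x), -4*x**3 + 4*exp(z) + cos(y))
4*y + 4*exp(z) + 4*sin(x) + 6*cos(2*y)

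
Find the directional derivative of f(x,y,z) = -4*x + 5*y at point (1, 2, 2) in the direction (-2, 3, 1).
23*sqrt(14)/14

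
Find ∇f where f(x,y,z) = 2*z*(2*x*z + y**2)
(4*z**2, 4*y*z, 8*x*z + 2*y**2)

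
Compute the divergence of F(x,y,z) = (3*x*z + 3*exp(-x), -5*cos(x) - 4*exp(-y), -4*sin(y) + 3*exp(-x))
3*z + 4*exp(-y) - 3*exp(-x)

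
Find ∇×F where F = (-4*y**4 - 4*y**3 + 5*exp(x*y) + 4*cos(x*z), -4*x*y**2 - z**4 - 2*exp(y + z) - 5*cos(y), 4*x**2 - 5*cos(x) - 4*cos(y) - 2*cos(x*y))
(2*x*sin(x*y) + 4*z**3 + 2*exp(y + z) + 4*sin(y), -4*x*sin(x*z) - 8*x - 2*y*sin(x*y) - 5*sin(x), -5*x*exp(x*y) + 16*y**3 + 8*y**2)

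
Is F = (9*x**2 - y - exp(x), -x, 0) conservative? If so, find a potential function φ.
Yes, F is conservative. φ = 3*x**3 - x*y - exp(x)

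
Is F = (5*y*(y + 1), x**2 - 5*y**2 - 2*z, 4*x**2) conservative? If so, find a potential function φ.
No, ∇×F = (2, -8*x, 2*x - 10*y - 5) ≠ 0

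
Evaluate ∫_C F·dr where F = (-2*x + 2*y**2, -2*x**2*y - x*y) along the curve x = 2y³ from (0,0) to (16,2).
-448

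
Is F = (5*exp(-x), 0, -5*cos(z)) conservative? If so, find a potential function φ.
Yes, F is conservative. φ = -5*sin(z) - 5*exp(-x)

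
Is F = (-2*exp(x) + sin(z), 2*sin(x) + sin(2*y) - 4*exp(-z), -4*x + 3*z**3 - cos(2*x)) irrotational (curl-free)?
No, ∇×F = (-4*exp(-z), -2*sin(2*x) + cos(z) + 4, 2*cos(x))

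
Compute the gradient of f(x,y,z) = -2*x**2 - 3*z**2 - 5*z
(-4*x, 0, -6*z - 5)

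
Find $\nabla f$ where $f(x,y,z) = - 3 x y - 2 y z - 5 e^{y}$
(-3*y, -3*x - 2*z - 5*exp(y), -2*y)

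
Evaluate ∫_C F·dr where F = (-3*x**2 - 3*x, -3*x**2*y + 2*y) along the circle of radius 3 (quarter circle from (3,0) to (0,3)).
-45/4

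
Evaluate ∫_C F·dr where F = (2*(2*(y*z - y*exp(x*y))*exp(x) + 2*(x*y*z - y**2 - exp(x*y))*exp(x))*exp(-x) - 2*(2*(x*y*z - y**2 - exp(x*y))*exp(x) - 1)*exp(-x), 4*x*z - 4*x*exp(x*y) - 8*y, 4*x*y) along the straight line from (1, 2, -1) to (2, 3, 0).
-4*exp(6) - 12 - 2*exp(-2) + 2*exp(-1) + 4*exp(2)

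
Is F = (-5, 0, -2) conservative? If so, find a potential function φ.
Yes, F is conservative. φ = -5*x - 2*z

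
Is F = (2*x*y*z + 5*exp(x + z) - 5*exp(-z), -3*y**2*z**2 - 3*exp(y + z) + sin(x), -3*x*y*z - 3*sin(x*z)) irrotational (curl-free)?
No, ∇×F = (-3*x*z + 6*y**2*z + 3*exp(y + z), 2*x*y + 3*y*z + 3*z*cos(x*z) + 5*exp(x + z) + 5*exp(-z), -2*x*z + cos(x))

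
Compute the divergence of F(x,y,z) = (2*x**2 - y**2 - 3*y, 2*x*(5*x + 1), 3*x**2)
4*x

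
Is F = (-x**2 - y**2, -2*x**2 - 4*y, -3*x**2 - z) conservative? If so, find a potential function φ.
No, ∇×F = (0, 6*x, -4*x + 2*y) ≠ 0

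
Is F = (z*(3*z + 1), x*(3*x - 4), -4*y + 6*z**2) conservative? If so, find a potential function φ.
No, ∇×F = (-4, 6*z + 1, 6*x - 4) ≠ 0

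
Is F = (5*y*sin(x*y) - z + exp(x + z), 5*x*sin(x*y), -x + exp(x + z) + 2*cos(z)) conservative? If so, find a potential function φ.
Yes, F is conservative. φ = -x*z + exp(x + z) + 2*sin(z) - 5*cos(x*y)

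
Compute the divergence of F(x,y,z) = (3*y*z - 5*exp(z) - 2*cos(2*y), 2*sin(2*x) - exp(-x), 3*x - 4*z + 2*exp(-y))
-4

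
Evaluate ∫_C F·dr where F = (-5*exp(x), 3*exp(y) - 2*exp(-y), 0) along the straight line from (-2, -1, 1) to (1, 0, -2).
-7*E - 3*exp(-1) + 5*exp(-2) + 5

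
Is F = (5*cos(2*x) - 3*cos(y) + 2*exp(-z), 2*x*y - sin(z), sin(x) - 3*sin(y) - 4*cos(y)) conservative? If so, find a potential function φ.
No, ∇×F = (4*sin(y) - 3*cos(y) + cos(z), -cos(x) - 2*exp(-z), 2*y - 3*sin(y)) ≠ 0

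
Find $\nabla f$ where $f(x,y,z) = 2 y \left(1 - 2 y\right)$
(0, 2 - 8*y, 0)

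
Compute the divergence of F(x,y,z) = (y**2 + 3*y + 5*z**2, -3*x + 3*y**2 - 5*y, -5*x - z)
6*y - 6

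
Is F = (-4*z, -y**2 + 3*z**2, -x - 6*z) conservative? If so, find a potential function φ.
No, ∇×F = (-6*z, -3, 0) ≠ 0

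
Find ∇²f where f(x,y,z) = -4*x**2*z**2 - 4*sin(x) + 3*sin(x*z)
-x**2*(3*sin(x*z) + 8) - 3*z**2*sin(x*z) - 8*z**2 + 4*sin(x)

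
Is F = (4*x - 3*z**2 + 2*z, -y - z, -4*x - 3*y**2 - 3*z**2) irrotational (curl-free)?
No, ∇×F = (1 - 6*y, 6 - 6*z, 0)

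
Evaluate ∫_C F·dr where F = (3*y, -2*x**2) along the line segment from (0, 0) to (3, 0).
0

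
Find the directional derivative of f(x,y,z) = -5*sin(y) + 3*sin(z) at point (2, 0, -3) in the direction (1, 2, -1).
-sqrt(6)*(3*cos(3) + 10)/6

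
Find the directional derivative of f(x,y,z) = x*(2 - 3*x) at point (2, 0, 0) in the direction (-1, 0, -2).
2*sqrt(5)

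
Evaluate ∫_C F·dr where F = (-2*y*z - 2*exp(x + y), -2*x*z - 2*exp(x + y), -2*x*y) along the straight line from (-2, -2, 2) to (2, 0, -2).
-2*exp(2) + 2*exp(-4) + 16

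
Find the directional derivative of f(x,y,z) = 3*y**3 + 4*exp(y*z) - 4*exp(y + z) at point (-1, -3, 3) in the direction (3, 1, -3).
sqrt(19)*(48 + 89*exp(9))*exp(-9)/19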